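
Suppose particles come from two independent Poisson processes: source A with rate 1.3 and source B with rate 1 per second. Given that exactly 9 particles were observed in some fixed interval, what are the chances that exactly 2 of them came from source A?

Given the total, each event is independently from source A with probability p = λ_A/(λ_A+λ_B) = 1.3/2.3 ≈ 0.5652.
So K ~ Binomial(9, 1.3/2.3): P(K = 2) = C(9,2) · (1.3/2.3)^2 · (1/2.3)^7 ≈ 0.0338.

0.0338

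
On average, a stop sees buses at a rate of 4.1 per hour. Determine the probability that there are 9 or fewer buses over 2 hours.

0.6915

Over the interval, μ = 4.1 × 2 = 8.2 (2 hours).
P(N ≤ 9) = Σ_{j=0}^{9} e^(−μ) μ^j/j! ≈ 0.6915.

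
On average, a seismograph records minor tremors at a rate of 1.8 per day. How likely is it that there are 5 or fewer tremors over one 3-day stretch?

Over the interval, μ = 1.8 × 3 = 5.4 (a 3-day stretch = 3 days).
P(N ≤ 5) = Σ_{j=0}^{5} e^(−μ) μ^j/j! ≈ 0.5461.

0.5461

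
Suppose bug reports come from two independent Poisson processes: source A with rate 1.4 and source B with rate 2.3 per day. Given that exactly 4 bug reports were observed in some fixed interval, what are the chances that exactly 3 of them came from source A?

0.1347

Given the total, each event is independently from source A with probability p = λ_A/(λ_A+λ_B) = 1.4/3.7 ≈ 0.3784.
So K ~ Binomial(4, 1.4/3.7): P(K = 3) = C(4,3) · (1.4/3.7)^3 · (2.3/3.7)^1 ≈ 0.1347.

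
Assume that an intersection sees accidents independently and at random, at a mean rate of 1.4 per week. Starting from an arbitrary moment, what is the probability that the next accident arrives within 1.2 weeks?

Inter-arrival times are exponential with rate λ = 1.4 per week.
P(T ≤ 1.2) = 1 − e^(−λt) = 1 − e^(−1.4 × 1.2) = 1 − e^(−1.68) ≈ 0.8136.

0.8136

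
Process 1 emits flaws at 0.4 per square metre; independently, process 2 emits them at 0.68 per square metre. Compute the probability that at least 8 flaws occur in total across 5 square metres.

Independent Poisson processes superpose: combined rate λ = 0.4 + 0.68 = 1.08 per square metre.
Over the interval, μ = 1.08 × 5 = 5.4 (5 square metres).
P(N ≥ 8) = 1 − P(N ≤ 7) ≈ 0.1783.

0.1783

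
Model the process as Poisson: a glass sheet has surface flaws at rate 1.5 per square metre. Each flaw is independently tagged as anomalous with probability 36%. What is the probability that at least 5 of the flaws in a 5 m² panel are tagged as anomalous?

Thinning: the flaws that are tagged as anomalous themselves form a Poisson process with rate 0.36 × 1.5 = 0.54 per square metre.
Over the interval, μ = 0.54 × 5 = 2.7 (a 5 m² panel = 5 square metres).
P(N ≥ 5) = 1 − P(N ≤ 4) ≈ 0.1371.

0.1371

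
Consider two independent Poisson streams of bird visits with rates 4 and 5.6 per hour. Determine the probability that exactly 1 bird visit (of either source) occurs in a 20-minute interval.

0.1304

Independent Poisson processes superpose: combined rate λ = 4 + 5.6 = 9.6 per hour.
Over the interval, μ = 9.6 × 1/3 = 3.2 (a 20-minute interval = 1/3 hours).
P(N = 1) = e^(−3.2) · 3.2^1/1! ≈ 0.1304.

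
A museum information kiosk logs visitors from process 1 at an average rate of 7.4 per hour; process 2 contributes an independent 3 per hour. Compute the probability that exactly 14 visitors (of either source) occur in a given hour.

0.0604

Independent Poisson processes superpose: combined rate λ = 7.4 + 3 = 10.4 per hour.
So μ = 10.4.
P(N = 14) = e^(−10.4) · 10.4^14/14! ≈ 0.0604.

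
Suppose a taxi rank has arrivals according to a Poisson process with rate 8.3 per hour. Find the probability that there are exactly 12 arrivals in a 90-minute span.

0.1134

Over the interval, μ = 8.3 × 1.5 = 12.45 (a 90-minute span = 1.5 hours).
P(N = 12) = e^(−μ) μ^12/12! = e^(−12.45) · 12.45^12/479001600 ≈ 0.1134.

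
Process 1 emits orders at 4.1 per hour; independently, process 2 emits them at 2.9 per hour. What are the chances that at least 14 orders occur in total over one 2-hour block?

0.5356

Independent Poisson processes superpose: combined rate λ = 4.1 + 2.9 = 7 per hour.
Over the interval, μ = 7 × 2 = 14 (a 2-hour block = 2 hours).
P(N ≥ 14) = 1 − P(N ≤ 13) ≈ 0.5356.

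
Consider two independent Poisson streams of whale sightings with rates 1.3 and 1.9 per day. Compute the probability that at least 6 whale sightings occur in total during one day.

Independent Poisson processes superpose: combined rate λ = 1.3 + 1.9 = 3.2 per day.
So μ = 3.2.
P(N ≥ 6) = 1 − P(N ≤ 5) ≈ 0.1054.

0.1054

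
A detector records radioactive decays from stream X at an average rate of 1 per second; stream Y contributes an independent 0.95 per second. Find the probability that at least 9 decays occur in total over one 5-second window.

0.6383

Independent Poisson processes superpose: combined rate λ = 1 + 0.95 = 1.95 per second.
Over the interval, μ = 1.95 × 5 = 9.75 (a 5-second window = 5 seconds).
P(N ≥ 9) = 1 − P(N ≤ 8) ≈ 0.6383.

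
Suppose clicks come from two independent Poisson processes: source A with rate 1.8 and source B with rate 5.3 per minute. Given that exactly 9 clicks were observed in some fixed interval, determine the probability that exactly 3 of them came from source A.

Given the total, each event is independently from source A with probability p = λ_A/(λ_A+λ_B) = 1.8/7.1 ≈ 0.2535.
So K ~ Binomial(9, 1.8/7.1): P(K = 3) = C(9,3) · (1.8/7.1)^3 · (5.3/7.1)^6 ≈ 0.2368.

0.2368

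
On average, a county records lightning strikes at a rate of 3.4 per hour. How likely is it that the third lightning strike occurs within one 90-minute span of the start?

0.8835

Over the interval, μ = 3.4 × 1.5 = 5.1 (a 90-minute span = 1.5 hours).
The third arrival falls in the interval iff at least 3 events occur there: P(S_3 ≤ t) = P(N ≥ 3) = 1 − P(N ≤ 2) ≈ 0.8835.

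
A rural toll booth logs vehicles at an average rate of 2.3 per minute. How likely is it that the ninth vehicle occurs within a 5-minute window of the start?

Over the interval, μ = 2.3 × 5 = 11.5 (a 5-minute window = 5 minutes).
The ninth arrival falls in the interval iff at least 9 events occur there: P(S_9 ≤ t) = P(N ≥ 9) = 1 − P(N ≤ 8) ≈ 0.8094.

0.8094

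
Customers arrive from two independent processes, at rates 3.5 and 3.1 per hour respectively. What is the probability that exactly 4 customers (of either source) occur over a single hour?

0.1076

Independent Poisson processes superpose: combined rate λ = 3.5 + 3.1 = 6.6 per hour.
So μ = 6.6.
P(N = 4) = e^(−6.6) · 6.6^4/4! ≈ 0.1076.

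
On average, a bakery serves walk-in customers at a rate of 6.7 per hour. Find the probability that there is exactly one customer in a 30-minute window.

Over the interval, μ = 6.7 × 0.5 = 3.35 (a 30-minute window = 0.5 hours).
P(N = 1) = e^(−μ) μ^1/1! = e^(−3.35) · 3.35^1/1 ≈ 0.1175.

0.1175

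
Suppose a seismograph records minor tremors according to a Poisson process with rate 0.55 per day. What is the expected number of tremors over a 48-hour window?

1.1

E[N] = λt = 0.55 × 2 = 1.1 (a 48-hour window = 2 days).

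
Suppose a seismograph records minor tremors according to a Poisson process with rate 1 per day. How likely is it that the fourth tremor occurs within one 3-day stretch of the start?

Over the interval, μ = 1 × 3 = 3 (a 3-day stretch = 3 days).
The fourth arrival falls in the interval iff at least 4 events occur there: P(S_4 ≤ t) = P(N ≥ 4) = 1 − P(N ≤ 3) ≈ 0.3528.

0.3528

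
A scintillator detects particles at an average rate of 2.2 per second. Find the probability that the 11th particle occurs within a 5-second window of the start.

0.5401

Over the interval, μ = 2.2 × 5 = 11 (a 5-second window = 5 seconds).
The 11th arrival falls in the interval iff at least 11 events occur there: P(S_11 ≤ t) = P(N ≥ 11) = 1 − P(N ≤ 10) ≈ 0.5401.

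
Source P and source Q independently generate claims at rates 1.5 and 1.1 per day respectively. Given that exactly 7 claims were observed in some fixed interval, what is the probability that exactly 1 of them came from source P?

Given the total, each event is independently from source P with probability p = λ_P/(λ_P+λ_Q) = 1.5/2.6 ≈ 0.5769.
So K ~ Binomial(7, 1.5/2.6): P(K = 1) = C(7,1) · (1.5/2.6)^1 · (1.1/2.6)^6 ≈ 0.0232.

0.0232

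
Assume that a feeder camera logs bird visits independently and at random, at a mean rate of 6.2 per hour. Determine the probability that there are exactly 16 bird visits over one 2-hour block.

0.0615

Over the interval, μ = 6.2 × 2 = 12.4 (a 2-hour block = 2 hours).
P(N = 16) = e^(−μ) μ^16/16! = e^(−12.4) · 12.4^16/20922789888000 ≈ 0.0615.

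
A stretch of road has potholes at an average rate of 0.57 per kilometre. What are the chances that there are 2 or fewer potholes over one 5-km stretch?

Over the interval, μ = 0.57 × 5 = 2.85 (a 5-km stretch = 5 kilometres).
P(N ≤ 2) = Σ_{j=0}^{2} e^(−μ) μ^j/j! ≈ 0.4576.

0.4576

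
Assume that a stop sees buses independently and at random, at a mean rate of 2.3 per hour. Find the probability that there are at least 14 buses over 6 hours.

Over the interval, μ = 2.3 × 6 = 13.8 (6 hours).
P(N ≥ 14) = 1 − P(N ≤ 13) = 1 − Σ_{j=0}^{13} e^(−μ) μ^j/j! ≈ 0.5142.

0.5142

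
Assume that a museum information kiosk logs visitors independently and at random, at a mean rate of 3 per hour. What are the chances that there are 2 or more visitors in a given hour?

With mean μ = 3 per hour,
P(N ≥ 2) = 1 − P(N ≤ 1) = 1 − Σ_{j=0}^{1} e^(−μ) μ^j/j! ≈ 0.8009.

0.8009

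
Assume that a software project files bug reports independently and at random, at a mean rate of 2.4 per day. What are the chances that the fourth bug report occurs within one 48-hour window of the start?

Over the interval, μ = 2.4 × 2 = 4.8 (a 48-hour window = 2 days).
The fourth arrival falls in the interval iff at least 4 events occur there: P(S_4 ≤ t) = P(N ≥ 4) = 1 − P(N ≤ 3) ≈ 0.7058.

0.7058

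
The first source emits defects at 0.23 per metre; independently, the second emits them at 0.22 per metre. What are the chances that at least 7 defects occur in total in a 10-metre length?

0.1689

Independent Poisson processes superpose: combined rate λ = 0.23 + 0.22 = 0.45 per metre.
Over the interval, μ = 0.45 × 10 = 4.5 (a 10-metre length = 10 metres).
P(N ≥ 7) = 1 − P(N ≤ 6) ≈ 0.1689.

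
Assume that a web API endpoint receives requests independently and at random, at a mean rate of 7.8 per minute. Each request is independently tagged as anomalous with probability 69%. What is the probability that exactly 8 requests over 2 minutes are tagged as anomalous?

Thinning: the requests that are tagged as anomalous themselves form a Poisson process with rate 0.69 × 7.8 = 5.382 per minute.
Over the interval, μ = 5.382 × 2 = 10.764 (2 minutes).
P(N = 8) = e^(−10.764) · 10.764^8/8! ≈ 0.0945.

0.0945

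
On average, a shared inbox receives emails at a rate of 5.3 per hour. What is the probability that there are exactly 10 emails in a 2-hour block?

0.1230

Over the interval, μ = 5.3 × 2 = 10.6 (a 2-hour block = 2 hours).
P(N = 10) = e^(−μ) μ^10/10! = e^(−10.6) · 10.6^10/3628800 ≈ 0.1230.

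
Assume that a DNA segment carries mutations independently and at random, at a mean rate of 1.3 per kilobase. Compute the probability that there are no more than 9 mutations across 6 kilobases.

0.7411

Over the interval, μ = 1.3 × 6 = 7.8 (6 kilobases).
P(N ≤ 9) = Σ_{j=0}^{9} e^(−μ) μ^j/j! ≈ 0.7411.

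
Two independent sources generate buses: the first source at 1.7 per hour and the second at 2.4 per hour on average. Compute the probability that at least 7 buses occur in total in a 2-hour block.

0.7104

Independent Poisson processes superpose: combined rate λ = 1.7 + 2.4 = 4.1 per hour.
Over the interval, μ = 4.1 × 2 = 8.2 (a 2-hour block = 2 hours).
P(N ≥ 7) = 1 − P(N ≤ 6) ≈ 0.7104.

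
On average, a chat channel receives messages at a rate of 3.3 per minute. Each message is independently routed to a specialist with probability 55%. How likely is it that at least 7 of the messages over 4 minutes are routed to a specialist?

Thinning: the messages that are routed to a specialist themselves form a Poisson process with rate 0.55 × 3.3 = 1.815 per minute.
Over the interval, μ = 1.815 × 4 = 7.26 (4 minutes).
P(N ≥ 7) = 1 − P(N ≤ 6) ≈ 0.5883.

0.5883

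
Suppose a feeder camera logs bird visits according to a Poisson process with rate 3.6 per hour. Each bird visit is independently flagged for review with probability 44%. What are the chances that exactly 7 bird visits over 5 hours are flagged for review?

0.1409

Thinning: the bird visits that are flagged for review themselves form a Poisson process with rate 0.44 × 3.6 = 1.584 per hour.
Over the interval, μ = 1.584 × 5 = 7.92 (5 hours).
P(N = 7) = e^(−7.92) · 7.92^7/7! ≈ 0.1409.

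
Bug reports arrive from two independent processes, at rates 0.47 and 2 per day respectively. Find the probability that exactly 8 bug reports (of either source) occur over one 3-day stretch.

0.1364

Independent Poisson processes superpose: combined rate λ = 0.47 + 2 = 2.47 per day.
Over the interval, μ = 2.47 × 3 = 7.41 (a 3-day stretch = 3 days).
P(N = 8) = e^(−7.41) · 7.41^8/8! ≈ 0.1364.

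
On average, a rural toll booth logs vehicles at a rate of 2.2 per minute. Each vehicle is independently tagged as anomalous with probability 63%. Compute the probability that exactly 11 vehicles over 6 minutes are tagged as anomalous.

0.0806

Thinning: the vehicles that are tagged as anomalous themselves form a Poisson process with rate 0.63 × 2.2 = 1.386 per minute.
Over the interval, μ = 1.386 × 6 = 8.316 (6 minutes).
P(N = 11) = e^(−8.316) · 8.316^11/11! ≈ 0.0806.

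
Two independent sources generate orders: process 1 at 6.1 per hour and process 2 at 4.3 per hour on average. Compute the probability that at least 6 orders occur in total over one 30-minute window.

Independent Poisson processes superpose: combined rate λ = 6.1 + 4.3 = 10.4 per hour.
Over the interval, μ = 10.4 × 0.5 = 5.2 (a 30-minute window = 0.5 hours).
P(N ≥ 6) = 1 − P(N ≤ 5) ≈ 0.4191.

0.4191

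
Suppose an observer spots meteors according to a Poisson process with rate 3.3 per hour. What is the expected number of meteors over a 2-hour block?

E[N] = λt = 3.3 × 2 = 6.6 (a 2-hour block = 2 hours).

6.6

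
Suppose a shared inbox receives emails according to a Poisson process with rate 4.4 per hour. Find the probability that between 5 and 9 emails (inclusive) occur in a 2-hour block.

Over the interval, μ = 4.4 × 2 = 8.8 (a 2-hour block = 2 hours).
P(5 ≤ N ≤ 9) = Σ_{j=5}^{9} e^(−8.8) · 8.8^j/j! ≈ 0.5516.

0.5516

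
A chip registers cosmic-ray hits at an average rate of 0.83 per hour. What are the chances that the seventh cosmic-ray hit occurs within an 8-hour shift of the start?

0.4954

Over the interval, μ = 0.83 × 8 = 6.64 (an 8-hour shift = 8 hours).
The seventh arrival falls in the interval iff at least 7 events occur there: P(S_7 ≤ t) = P(N ≥ 7) = 1 − P(N ≤ 6) ≈ 0.4954.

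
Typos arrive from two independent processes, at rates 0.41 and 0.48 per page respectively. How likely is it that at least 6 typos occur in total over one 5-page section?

0.2886

Independent Poisson processes superpose: combined rate λ = 0.41 + 0.48 = 0.89 per page.
Over the interval, μ = 0.89 × 5 = 4.45 (a 5-page section = 5 pages).
P(N ≥ 6) = 1 − P(N ≤ 5) ≈ 0.2886.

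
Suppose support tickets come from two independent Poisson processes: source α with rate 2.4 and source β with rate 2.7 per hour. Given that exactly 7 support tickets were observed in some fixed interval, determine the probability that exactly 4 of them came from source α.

0.2547

Given the total, each event is independently from source α with probability p = λ_α/(λ_α+λ_β) = 2.4/5.1 ≈ 0.4706.
So K ~ Binomial(7, 2.4/5.1): P(K = 4) = C(7,4) · (2.4/5.1)^4 · (2.7/5.1)^3 ≈ 0.2547.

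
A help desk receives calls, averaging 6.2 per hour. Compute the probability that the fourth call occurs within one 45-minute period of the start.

Over the interval, μ = 6.2 × 0.75 = 4.65 (a 45-minute period = 0.75 hours).
The fourth arrival falls in the interval iff at least 4 events occur there: P(S_4 ≤ t) = P(N ≥ 4) = 1 − P(N ≤ 3) ≈ 0.6824.

0.6824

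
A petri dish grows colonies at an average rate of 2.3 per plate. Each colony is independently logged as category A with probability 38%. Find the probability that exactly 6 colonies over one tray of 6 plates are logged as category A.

0.1525

Thinning: the colonies that are logged as category A themselves form a Poisson process with rate 0.38 × 2.3 = 0.874 per plate.
Over the interval, μ = 0.874 × 6 = 5.244 (a tray of 6 plates = 6 plates).
P(N = 6) = e^(−5.244) · 5.244^6/6! ≈ 0.1525.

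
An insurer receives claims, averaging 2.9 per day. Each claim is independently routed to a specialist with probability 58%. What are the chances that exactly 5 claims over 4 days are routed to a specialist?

Thinning: the claims that are routed to a specialist themselves form a Poisson process with rate 0.58 × 2.9 = 1.682 per day.
Over the interval, μ = 1.682 × 4 = 6.728 (4 days).
P(N = 5) = e^(−6.728) · 6.728^5/5! ≈ 0.1375.

0.1375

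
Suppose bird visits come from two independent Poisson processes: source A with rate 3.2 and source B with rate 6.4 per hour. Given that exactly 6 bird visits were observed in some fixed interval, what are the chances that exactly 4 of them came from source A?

Given the total, each event is independently from source A with probability p = λ_A/(λ_A+λ_B) = 3.2/9.6 ≈ 0.3333.
So K ~ Binomial(6, 3.2/9.6): P(K = 4) = C(6,4) · (3.2/9.6)^4 · (6.4/9.6)^2 ≈ 0.0823.

0.0823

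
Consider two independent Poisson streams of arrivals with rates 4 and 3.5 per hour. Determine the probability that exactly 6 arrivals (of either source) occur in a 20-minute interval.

0.0278

Independent Poisson processes superpose: combined rate λ = 4 + 3.5 = 7.5 per hour.
Over the interval, μ = 7.5 × 1/3 = 2.5 (a 20-minute interval = 1/3 hours).
P(N = 6) = e^(−2.5) · 2.5^6/6! ≈ 0.0278.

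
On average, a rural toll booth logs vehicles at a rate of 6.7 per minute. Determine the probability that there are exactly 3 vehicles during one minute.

With mean μ = 6.7 per minute,
P(N = 3) = e^(−μ) μ^3/3! = e^(−6.7) · 6.7^3/6 ≈ 0.0617.

0.0617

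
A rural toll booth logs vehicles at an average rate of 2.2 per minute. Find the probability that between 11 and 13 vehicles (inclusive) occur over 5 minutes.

0.3214

Over the interval, μ = 2.2 × 5 = 11 (5 minutes).
P(11 ≤ N ≤ 13) = Σ_{j=11}^{13} e^(−11) · 11^j/j! ≈ 0.3214.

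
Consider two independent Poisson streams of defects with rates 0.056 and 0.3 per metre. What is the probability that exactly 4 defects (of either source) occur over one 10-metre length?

0.1903

Independent Poisson processes superpose: combined rate λ = 0.056 + 0.3 = 0.356 per metre.
Over the interval, μ = 0.356 × 10 = 3.56 (a 10-metre length = 10 metres).
P(N = 4) = e^(−3.56) · 3.56^4/4! ≈ 0.1903.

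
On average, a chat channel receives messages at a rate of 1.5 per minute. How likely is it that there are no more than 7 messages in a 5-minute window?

Over the interval, μ = 1.5 × 5 = 7.5 (a 5-minute window = 5 minutes).
P(N ≤ 7) = Σ_{j=0}^{7} e^(−μ) μ^j/j! ≈ 0.5246.

0.5246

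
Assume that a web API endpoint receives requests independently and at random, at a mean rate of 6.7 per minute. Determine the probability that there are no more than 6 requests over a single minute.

With mean μ = 6.7 per minute,
P(N ≤ 6) = Σ_{j=0}^{6} e^(−μ) μ^j/j! ≈ 0.4953.

0.4953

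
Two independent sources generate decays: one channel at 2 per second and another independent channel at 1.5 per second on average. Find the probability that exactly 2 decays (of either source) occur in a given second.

0.1850

Independent Poisson processes superpose: combined rate λ = 2 + 1.5 = 3.5 per second.
So μ = 3.5.
P(N = 2) = e^(−3.5) · 3.5^2/2! ≈ 0.1850.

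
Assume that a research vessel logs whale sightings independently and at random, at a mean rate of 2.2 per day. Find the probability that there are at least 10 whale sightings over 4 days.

0.3863

Over the interval, μ = 2.2 × 4 = 8.8 (4 days).
P(N ≥ 10) = 1 − P(N ≤ 9) = 1 − Σ_{j=0}^{9} e^(−μ) μ^j/j! ≈ 0.3863.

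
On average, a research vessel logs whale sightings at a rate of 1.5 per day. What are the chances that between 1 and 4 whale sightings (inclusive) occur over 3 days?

Over the interval, μ = 1.5 × 3 = 4.5 (3 days).
P(1 ≤ N ≤ 4) = Σ_{j=1}^{4} e^(−4.5) · 4.5^j/j! ≈ 0.5210.

0.5210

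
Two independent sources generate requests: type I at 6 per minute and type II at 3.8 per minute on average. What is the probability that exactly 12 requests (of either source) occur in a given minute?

0.0908

Independent Poisson processes superpose: combined rate λ = 6 + 3.8 = 9.8 per minute.
So μ = 9.8.
P(N = 12) = e^(−9.8) · 9.8^12/12! ≈ 0.0908.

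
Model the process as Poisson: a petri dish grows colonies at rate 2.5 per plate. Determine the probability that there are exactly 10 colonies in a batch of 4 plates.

0.1251

Over the interval, μ = 2.5 × 4 = 10 (a batch of 4 plates = 4 plates).
P(N = 10) = e^(−μ) μ^10/10! = e^(−10) · 10^10/3628800 ≈ 0.1251.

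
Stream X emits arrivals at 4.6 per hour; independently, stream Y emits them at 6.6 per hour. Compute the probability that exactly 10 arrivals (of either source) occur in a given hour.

0.1170

Independent Poisson processes superpose: combined rate λ = 4.6 + 6.6 = 11.2 per hour.
So μ = 11.2.
P(N = 10) = e^(−11.2) · 11.2^10/10! ≈ 0.1170.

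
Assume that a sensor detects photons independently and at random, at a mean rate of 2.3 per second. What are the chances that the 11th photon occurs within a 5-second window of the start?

Over the interval, μ = 2.3 × 5 = 11.5 (a 5-second window = 5 seconds).
The 11th arrival falls in the interval iff at least 11 events occur there: P(S_11 ≤ t) = P(N ≥ 11) = 1 − P(N ≤ 10) ≈ 0.5983.

0.5983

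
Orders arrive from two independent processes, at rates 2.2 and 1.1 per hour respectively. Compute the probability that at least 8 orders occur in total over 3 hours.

Independent Poisson processes superpose: combined rate λ = 2.2 + 1.1 = 3.3 per hour.
Over the interval, μ = 3.3 × 3 = 9.9 (3 hours).
P(N ≥ 8) = 1 − P(N ≤ 7) ≈ 0.7706.

0.7706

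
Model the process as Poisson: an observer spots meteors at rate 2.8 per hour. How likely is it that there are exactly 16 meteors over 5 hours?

0.0866

Over the interval, μ = 2.8 × 5 = 14 (5 hours).
P(N = 16) = e^(−μ) μ^16/16! = e^(−14) · 14^16/20922789888000 ≈ 0.0866.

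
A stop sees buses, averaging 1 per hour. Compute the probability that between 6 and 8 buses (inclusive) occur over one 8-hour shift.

0.4013

Over the interval, μ = 1 × 8 = 8 (an 8-hour shift = 8 hours).
P(6 ≤ N ≤ 8) = Σ_{j=6}^{8} e^(−8) · 8^j/j! ≈ 0.4013.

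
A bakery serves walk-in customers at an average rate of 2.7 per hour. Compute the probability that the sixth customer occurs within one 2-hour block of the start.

Over the interval, μ = 2.7 × 2 = 5.4 (a 2-hour block = 2 hours).
The sixth arrival falls in the interval iff at least 6 events occur there: P(S_6 ≤ t) = P(N ≥ 6) = 1 − P(N ≤ 5) ≈ 0.4539.

0.4539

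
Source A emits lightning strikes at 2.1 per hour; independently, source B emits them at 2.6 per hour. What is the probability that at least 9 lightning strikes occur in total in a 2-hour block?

0.5958

Independent Poisson processes superpose: combined rate λ = 2.1 + 2.6 = 4.7 per hour.
Over the interval, μ = 4.7 × 2 = 9.4 (a 2-hour block = 2 hours).
P(N ≥ 9) = 1 − P(N ≤ 8) ≈ 0.5958.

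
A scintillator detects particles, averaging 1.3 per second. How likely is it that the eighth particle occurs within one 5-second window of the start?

0.3272

Over the interval, μ = 1.3 × 5 = 6.5 (a 5-second window = 5 seconds).
The eighth arrival falls in the interval iff at least 8 events occur there: P(S_8 ≤ t) = P(N ≥ 8) = 1 − P(N ≤ 7) ≈ 0.3272.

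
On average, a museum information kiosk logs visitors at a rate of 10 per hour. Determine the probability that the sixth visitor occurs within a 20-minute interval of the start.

0.1212

Over the interval, μ = 10 × 1/3 ≈ 3.33333 (a 20-minute interval = 1/3 hours).
The sixth arrival falls in the interval iff at least 6 events occur there: P(S_6 ≤ t) = P(N ≥ 6) = 1 − P(N ≤ 5) ≈ 0.1212.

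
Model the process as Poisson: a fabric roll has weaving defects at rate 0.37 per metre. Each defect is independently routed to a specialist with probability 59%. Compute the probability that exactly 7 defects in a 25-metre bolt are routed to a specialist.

0.1220

Thinning: the defects that are routed to a specialist themselves form a Poisson process with rate 0.59 × 0.37 = 0.2183 per metre.
Over the interval, μ = 0.2183 × 25 = 5.4575 (a 25-metre bolt = 25 metres).
P(N = 7) = e^(−5.4575) · 5.4575^7/7! ≈ 0.1220.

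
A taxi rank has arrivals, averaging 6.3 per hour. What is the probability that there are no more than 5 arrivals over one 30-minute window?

0.9002

Over the interval, μ = 6.3 × 0.5 = 3.15 (a 30-minute window = 0.5 hours).
P(N ≤ 5) = Σ_{j=0}^{5} e^(−μ) μ^j/j! ≈ 0.9002.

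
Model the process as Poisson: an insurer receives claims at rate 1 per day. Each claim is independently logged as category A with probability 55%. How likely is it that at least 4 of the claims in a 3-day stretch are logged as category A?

Thinning: the claims that are logged as category A themselves form a Poisson process with rate 0.55 × 1 = 0.55 per day.
Over the interval, μ = 0.55 × 3 = 1.65 (a 3-day stretch = 3 days).
P(N ≥ 4) = 1 − P(N ≤ 3) ≈ 0.0859.

0.0859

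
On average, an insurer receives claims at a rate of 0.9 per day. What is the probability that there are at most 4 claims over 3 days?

0.8629

Over the interval, μ = 0.9 × 3 = 2.7 (3 days).
P(N ≤ 4) = Σ_{j=0}^{4} e^(−μ) μ^j/j! ≈ 0.8629.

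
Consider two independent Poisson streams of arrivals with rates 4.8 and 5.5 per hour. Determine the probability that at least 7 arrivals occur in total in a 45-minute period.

0.6519

Independent Poisson processes superpose: combined rate λ = 4.8 + 5.5 = 10.3 per hour.
Over the interval, μ = 10.3 × 0.75 = 7.725 (a 45-minute period = 0.75 hours).
P(N ≥ 7) = 1 − P(N ≤ 6) ≈ 0.6519.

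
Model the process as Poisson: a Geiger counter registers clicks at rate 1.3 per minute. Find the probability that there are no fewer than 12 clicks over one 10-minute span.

Over the interval, μ = 1.3 × 10 = 13 (a 10-minute span = 10 minutes).
P(N ≥ 12) = 1 − P(N ≤ 11) = 1 − Σ_{j=0}^{11} e^(−μ) μ^j/j! ≈ 0.6468.

0.6468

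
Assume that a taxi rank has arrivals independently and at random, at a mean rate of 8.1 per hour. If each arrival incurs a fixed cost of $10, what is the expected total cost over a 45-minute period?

E[N] = 8.1 × 0.75 = 6.075 (a 45-minute period = 0.75 hours); E[cost] = 6.075 × $10 = $60.75.

$60.75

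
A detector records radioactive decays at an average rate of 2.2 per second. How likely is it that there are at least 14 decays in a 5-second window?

0.2187

Over the interval, μ = 2.2 × 5 = 11 (a 5-second window = 5 seconds).
P(N ≥ 14) = 1 − P(N ≤ 13) = 1 − Σ_{j=0}^{13} e^(−μ) μ^j/j! ≈ 0.2187.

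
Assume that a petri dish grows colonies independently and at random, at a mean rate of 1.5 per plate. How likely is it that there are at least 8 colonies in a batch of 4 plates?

0.2560

Over the interval, μ = 1.5 × 4 = 6 (a batch of 4 plates = 4 plates).
P(N ≥ 8) = 1 − P(N ≤ 7) = 1 − Σ_{j=0}^{7} e^(−μ) μ^j/j! ≈ 0.2560.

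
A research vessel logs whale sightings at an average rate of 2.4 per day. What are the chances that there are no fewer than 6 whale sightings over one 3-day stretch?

Over the interval, μ = 2.4 × 3 = 7.2 (a 3-day stretch = 3 days).
P(N ≥ 6) = 1 − P(N ≤ 5) = 1 − Σ_{j=0}^{5} e^(−μ) μ^j/j! ≈ 0.7241.

0.7241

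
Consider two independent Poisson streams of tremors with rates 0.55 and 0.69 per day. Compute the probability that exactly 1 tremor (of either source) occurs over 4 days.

0.0348

Independent Poisson processes superpose: combined rate λ = 0.55 + 0.69 = 1.24 per day.
Over the interval, μ = 1.24 × 4 = 4.96 (4 days).
P(N = 1) = e^(−4.96) · 4.96^1/1! ≈ 0.0348.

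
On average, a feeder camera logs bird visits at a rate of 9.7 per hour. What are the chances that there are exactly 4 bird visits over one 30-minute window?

0.1805

Over the interval, μ = 9.7 × 0.5 = 4.85 (a 30-minute window = 0.5 hours).
P(N = 4) = e^(−μ) μ^4/4! = e^(−4.85) · 4.85^4/24 ≈ 0.1805.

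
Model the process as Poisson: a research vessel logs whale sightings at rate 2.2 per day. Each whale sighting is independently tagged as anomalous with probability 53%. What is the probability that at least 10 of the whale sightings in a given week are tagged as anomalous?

Thinning: the whale sightings that are tagged as anomalous themselves form a Poisson process with rate 0.53 × 2.2 = 1.166 per day.
Over the interval, μ = 1.166 × 7 = 8.162 (a week = 7 days).
P(N ≥ 10) = 1 − P(N ≤ 9) ≈ 0.3037.

0.3037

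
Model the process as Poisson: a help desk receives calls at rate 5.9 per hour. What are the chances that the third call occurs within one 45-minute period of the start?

Over the interval, μ = 5.9 × 0.75 = 4.425 (a 45-minute period = 0.75 hours).
The third arrival falls in the interval iff at least 3 events occur there: P(S_3 ≤ t) = P(N ≥ 3) = 1 − P(N ≤ 2) ≈ 0.8178.

0.8178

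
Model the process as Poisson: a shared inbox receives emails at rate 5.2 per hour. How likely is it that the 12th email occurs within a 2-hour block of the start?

Over the interval, μ = 5.2 × 2 = 10.4 (a 2-hour block = 2 hours).
The 12th arrival falls in the interval iff at least 12 events occur there: P(S_12 ≤ t) = P(N ≥ 12) = 1 − P(N ≤ 11) ≈ 0.3495.

0.3495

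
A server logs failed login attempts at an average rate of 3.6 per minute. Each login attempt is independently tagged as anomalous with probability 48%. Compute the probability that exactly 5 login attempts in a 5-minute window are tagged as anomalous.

Thinning: the login attempts that are tagged as anomalous themselves form a Poisson process with rate 0.48 × 3.6 = 1.728 per minute.
Over the interval, μ = 1.728 × 5 = 8.64 (a 5-minute window = 5 minutes).
P(N = 5) = e^(−8.64) · 8.64^5/5! ≈ 0.0710.

0.0710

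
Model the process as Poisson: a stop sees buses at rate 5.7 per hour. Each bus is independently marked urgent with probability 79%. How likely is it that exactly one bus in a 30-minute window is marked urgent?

Thinning: the buses that are marked urgent themselves form a Poisson process with rate 0.79 × 5.7 = 4.503 per hour.
Over the interval, μ = 4.503 × 0.5 = 2.2515 (a 30-minute window = 0.5 hours).
P(N = 1) = e^(−2.2515) · 2.2515^1/1! ≈ 0.2370.

0.2370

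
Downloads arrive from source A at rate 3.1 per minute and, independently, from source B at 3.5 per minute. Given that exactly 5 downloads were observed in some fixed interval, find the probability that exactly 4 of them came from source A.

0.1291

Given the total, each event is independently from source A with probability p = λ_A/(λ_A+λ_B) = 3.1/6.6 ≈ 0.4697.
So K ~ Binomial(5, 3.1/6.6): P(K = 4) = C(5,4) · (3.1/6.6)^4 · (3.5/6.6)^1 ≈ 0.1291.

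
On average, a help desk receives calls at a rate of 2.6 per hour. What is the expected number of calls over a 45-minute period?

1.95

E[N] = λt = 2.6 × 0.75 = 1.95 (a 45-minute period = 0.75 hours).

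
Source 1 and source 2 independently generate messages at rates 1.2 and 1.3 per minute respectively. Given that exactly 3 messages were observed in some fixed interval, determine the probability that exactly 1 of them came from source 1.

Given the total, each event is independently from source 1 with probability p = λ_1/(λ_1+λ_2) = 1.2/2.5 = 0.4800.
So K ~ Binomial(3, 1.2/2.5): P(K = 1) = C(3,1) · (1.2/2.5)^1 · (1.3/2.5)^2 ≈ 0.3894.

0.3894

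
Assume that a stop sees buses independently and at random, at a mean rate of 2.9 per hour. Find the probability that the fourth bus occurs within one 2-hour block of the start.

0.8300

Over the interval, μ = 2.9 × 2 = 5.8 (a 2-hour block = 2 hours).
The fourth arrival falls in the interval iff at least 4 events occur there: P(S_4 ≤ t) = P(N ≥ 4) = 1 − P(N ≤ 3) ≈ 0.8300.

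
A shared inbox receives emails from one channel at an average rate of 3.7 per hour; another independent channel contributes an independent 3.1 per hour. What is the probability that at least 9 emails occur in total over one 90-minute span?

0.6892

Independent Poisson processes superpose: combined rate λ = 3.7 + 3.1 = 6.8 per hour.
Over the interval, μ = 6.8 × 1.5 = 10.2 (a 90-minute span = 1.5 hours).
P(N ≥ 9) = 1 − P(N ≤ 8) ≈ 0.6892.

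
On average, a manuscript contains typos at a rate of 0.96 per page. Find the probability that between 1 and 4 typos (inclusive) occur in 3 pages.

0.7789

Over the interval, μ = 0.96 × 3 = 2.88 (3 pages).
P(1 ≤ N ≤ 4) = Σ_{j=1}^{4} e^(−2.88) · 2.88^j/j! ≈ 0.7789.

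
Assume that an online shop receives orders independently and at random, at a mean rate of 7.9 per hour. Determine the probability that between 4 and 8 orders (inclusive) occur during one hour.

0.5612

With mean μ = 7.9 per hour,
P(4 ≤ N ≤ 8) = Σ_{j=4}^{8} e^(−7.9) · 7.9^j/j! ≈ 0.5612.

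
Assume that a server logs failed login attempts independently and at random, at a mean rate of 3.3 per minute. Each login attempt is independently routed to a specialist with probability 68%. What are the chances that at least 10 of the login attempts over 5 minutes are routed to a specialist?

Thinning: the login attempts that are routed to a specialist themselves form a Poisson process with rate 0.68 × 3.3 = 2.244 per minute.
Over the interval, μ = 2.244 × 5 = 11.22 (5 minutes).
P(N ≥ 10) = 1 − P(N ≤ 9) ≈ 0.6829.

0.6829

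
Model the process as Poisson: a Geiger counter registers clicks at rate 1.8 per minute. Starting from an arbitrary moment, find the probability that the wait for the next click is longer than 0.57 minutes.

0.3584

The wait for the next event is exponential with rate λ = 1.8 per minute.
P(T > 0.57) = e^(−λt) = e^(−1.8 × 0.57) = e^(−1.026) ≈ 0.3584.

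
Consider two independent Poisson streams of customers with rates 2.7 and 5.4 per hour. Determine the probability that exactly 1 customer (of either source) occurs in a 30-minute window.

Independent Poisson processes superpose: combined rate λ = 2.7 + 5.4 = 8.1 per hour.
Over the interval, μ = 8.1 × 0.5 = 4.05 (a 30-minute window = 0.5 hours).
P(N = 1) = e^(−4.05) · 4.05^1/1! ≈ 0.0706.

0.0706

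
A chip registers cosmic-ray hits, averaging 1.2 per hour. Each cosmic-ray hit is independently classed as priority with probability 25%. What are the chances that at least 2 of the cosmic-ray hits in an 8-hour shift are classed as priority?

0.6916

Thinning: the cosmic-ray hits that are classed as priority themselves form a Poisson process with rate 0.25 × 1.2 = 0.3 per hour.
Over the interval, μ = 0.3 × 8 = 2.4 (an 8-hour shift = 8 hours).
P(N ≥ 2) = 1 − P(N ≤ 1) ≈ 0.6916.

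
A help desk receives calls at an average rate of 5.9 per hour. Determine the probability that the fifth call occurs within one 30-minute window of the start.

Over the interval, μ = 5.9 × 0.5 = 2.95 (a 30-minute window = 0.5 hours).
The fifth arrival falls in the interval iff at least 5 events occur there: P(S_5 ≤ t) = P(N ≥ 5) = 1 − P(N ≤ 4) ≈ 0.1764.

0.1764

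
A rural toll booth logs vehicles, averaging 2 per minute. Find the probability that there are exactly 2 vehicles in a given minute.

With mean μ = 2 per minute,
P(N = 2) = e^(−μ) μ^2/2! = e^(−2) · 2^2/2 ≈ 0.2707.

0.2707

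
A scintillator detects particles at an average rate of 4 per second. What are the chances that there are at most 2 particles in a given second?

With mean μ = 4 per second,
P(N ≤ 2) = Σ_{j=0}^{2} e^(−μ) μ^j/j! ≈ 0.2381.

0.2381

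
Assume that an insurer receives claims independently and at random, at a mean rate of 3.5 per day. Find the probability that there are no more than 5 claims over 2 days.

Over the interval, μ = 3.5 × 2 = 7 (2 days).
P(N ≤ 5) = Σ_{j=0}^{5} e^(−μ) μ^j/j! ≈ 0.3007.

0.3007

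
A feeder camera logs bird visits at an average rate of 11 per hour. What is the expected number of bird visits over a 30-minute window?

E[N] = λt = 11 × 0.5 = 5.5 (a 30-minute window = 0.5 hours).

5.5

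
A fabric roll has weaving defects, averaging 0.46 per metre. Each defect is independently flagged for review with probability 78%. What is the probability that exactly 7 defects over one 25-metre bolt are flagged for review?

0.1179

Thinning: the defects that are flagged for review themselves form a Poisson process with rate 0.78 × 0.46 = 0.3588 per metre.
Over the interval, μ = 0.3588 × 25 = 8.97 (a 25-metre bolt = 25 metres).
P(N = 7) = e^(−8.97) · 8.97^7/7! ≈ 0.1179.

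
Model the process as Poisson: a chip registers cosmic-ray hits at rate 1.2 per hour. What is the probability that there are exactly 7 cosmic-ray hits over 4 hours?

Over the interval, μ = 1.2 × 4 = 4.8 (4 hours).
P(N = 7) = e^(−μ) μ^7/7! = e^(−4.8) · 4.8^7/5040 ≈ 0.0959.

0.0959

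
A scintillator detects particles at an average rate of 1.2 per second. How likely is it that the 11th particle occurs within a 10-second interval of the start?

0.6528

Over the interval, μ = 1.2 × 10 = 12 (a 10-second interval = 10 seconds).
The 11th arrival falls in the interval iff at least 11 events occur there: P(S_11 ≤ t) = P(N ≥ 11) = 1 − P(N ≤ 10) ≈ 0.6528.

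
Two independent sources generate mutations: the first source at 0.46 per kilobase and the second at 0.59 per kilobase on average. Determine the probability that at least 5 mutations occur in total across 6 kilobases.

0.7531

Independent Poisson processes superpose: combined rate λ = 0.46 + 0.59 = 1.05 per kilobase.
Over the interval, μ = 1.05 × 6 = 6.3 (6 kilobases).
P(N ≥ 5) = 1 − P(N ≤ 4) ≈ 0.7531.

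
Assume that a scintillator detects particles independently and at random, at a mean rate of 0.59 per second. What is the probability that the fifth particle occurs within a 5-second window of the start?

Over the interval, μ = 0.59 × 5 = 2.95 (a 5-second window = 5 seconds).
The fifth arrival falls in the interval iff at least 5 events occur there: P(S_5 ≤ t) = P(N ≥ 5) = 1 − P(N ≤ 4) ≈ 0.1764.

0.1764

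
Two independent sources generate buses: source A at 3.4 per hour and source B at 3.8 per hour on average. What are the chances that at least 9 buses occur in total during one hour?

Independent Poisson processes superpose: combined rate λ = 3.4 + 3.8 = 7.2 per hour.
So μ = 7.2.
P(N ≥ 9) = 1 − P(N ≤ 8) ≈ 0.2973.

0.2973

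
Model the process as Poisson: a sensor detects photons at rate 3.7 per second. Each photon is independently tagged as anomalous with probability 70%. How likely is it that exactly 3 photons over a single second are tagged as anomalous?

Thinning: the photons that are tagged as anomalous themselves form a Poisson process with rate 0.7 × 3.7 = 2.59 per second.
So μ = 2.59.
P(N = 3) = e^(−2.59) · 2.59^3/3! ≈ 0.2172.

0.2172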